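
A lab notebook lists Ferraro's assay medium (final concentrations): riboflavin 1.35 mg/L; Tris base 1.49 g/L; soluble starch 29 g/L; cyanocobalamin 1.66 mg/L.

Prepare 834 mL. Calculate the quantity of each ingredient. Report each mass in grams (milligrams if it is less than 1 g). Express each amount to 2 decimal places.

riboflavin 1.13 mg; Tris base 1.24 g; soluble starch 24.19 g; cyanocobalamin 1.38 mg

Working volume: 834 mL = 0.834 L.
riboflavin: 1.35 mg/L × 0.834 L = 1.13 mg
Tris base: 1.49 g/L × 0.834 L = 1.24 g
soluble starch: 29 g/L × 0.834 L = 24.19 g
cyanocobalamin: 1.66 mg/L × 0.834 L = 1.38 mg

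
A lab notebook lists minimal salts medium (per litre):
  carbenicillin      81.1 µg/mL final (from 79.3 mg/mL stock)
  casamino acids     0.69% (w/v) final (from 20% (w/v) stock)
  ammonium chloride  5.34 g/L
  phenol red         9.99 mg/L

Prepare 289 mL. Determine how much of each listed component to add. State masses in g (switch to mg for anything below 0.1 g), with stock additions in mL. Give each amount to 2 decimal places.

carbenicillin 0.30 mL; casamino acids 9.97 mL; ammonium chloride 1.54 g; phenol red 2.89 mg

Target volume = 289 mL = 0.289 L.
carbenicillin: dilute stock: 81.1 µg/mL × 289 mL ÷ 79300 µg/mL = 0.30 mL
casamino acids: dilute stock: 0.69% ÷ 20% × 289 mL = 9.97 mL
ammonium chloride: 5.34 g/L × 0.289 L = 1.54 g
phenol red: 9.99 mg/L × 0.289 L = 2.89 mg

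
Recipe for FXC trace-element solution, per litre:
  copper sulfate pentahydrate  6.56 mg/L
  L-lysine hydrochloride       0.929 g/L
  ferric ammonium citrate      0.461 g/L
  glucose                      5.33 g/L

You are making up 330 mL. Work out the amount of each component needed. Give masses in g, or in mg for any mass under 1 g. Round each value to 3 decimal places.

copper sulfate pentahydrate 2.165 mg; L-lysine hydrochloride 306.570 mg; ferric ammonium citrate 152.130 mg; glucose 1.759 g

Working volume: 330 mL = 0.33 L.
copper sulfate pentahydrate: 6.56 mg/L × 0.33 L = 2.165 mg
L-lysine hydrochloride: 0.929 g/L × 0.33 L = 0.30657 g = 306.570 mg
ferric ammonium citrate: 0.461 g/L × 0.33 L = 0.15213 g = 152.130 mg
glucose: 5.33 g/L × 0.33 L = 1.759 g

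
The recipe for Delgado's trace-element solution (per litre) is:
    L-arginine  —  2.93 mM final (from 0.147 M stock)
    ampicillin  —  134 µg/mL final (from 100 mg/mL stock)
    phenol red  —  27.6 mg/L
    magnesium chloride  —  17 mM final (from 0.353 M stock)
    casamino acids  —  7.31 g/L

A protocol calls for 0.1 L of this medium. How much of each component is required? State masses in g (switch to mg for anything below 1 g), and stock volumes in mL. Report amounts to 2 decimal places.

Scale factor relative to 1 L: 0.1.
L-arginine: dilute stock: 2.93 mM × 100 mL ÷ 147 mM = 1.99 mL
ampicillin: C1V1 = C2V2 → 134 µg/mL × 100 mL ÷ 100000 µg/mL = 0.13 mL
phenol red: 27.6 mg/L × 0.1 L = 2.76 mg
magnesium chloride: C1V1 = C2V2 → 17 mM × 100 mL ÷ 353 mM = 4.82 mL
casamino acids: 7.31 g/L × 0.1 L = 0.731 g = 731.00 mg

L-arginine 1.99 mL; ampicillin 0.13 mL; phenol red 2.76 mg; magnesium chloride 4.82 mL; casamino acids 731.00 mg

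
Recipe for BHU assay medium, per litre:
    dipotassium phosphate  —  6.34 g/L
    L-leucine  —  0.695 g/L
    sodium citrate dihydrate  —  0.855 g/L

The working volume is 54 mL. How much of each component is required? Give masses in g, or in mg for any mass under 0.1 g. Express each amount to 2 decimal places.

dipotassium phosphate 0.34 g; L-leucine 37.53 mg; sodium citrate dihydrate 46.17 mg

Target volume = 54 mL = 0.054 L.
dipotassium phosphate: 6.34 g/L × 0.054 L = 0.34 g
L-leucine: 0.695 g/L × 0.054 L = 0.03753 g = 37.53 mg
sodium citrate dihydrate: 0.855 g/L × 0.054 L = 0.04617 g = 46.17 mg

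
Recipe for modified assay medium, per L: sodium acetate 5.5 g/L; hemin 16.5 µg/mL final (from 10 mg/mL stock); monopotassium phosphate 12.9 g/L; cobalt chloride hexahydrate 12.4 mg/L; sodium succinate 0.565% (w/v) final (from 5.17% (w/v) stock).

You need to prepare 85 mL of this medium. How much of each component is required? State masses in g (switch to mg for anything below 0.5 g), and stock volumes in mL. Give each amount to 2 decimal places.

Target volume = 85 mL = 0.085 L.
sodium acetate: 5.5 g/L × 0.085 L = 0.4675 g = 467.50 mg
hemin: V = C2·V2/C1 = 16.5 µg/mL × 85 mL ÷ 10000 µg/mL = 0.14 mL
monopotassium phosphate: 12.9 g/L × 0.085 L = 1.10 g
cobalt chloride hexahydrate: 12.4 mg/L × 0.085 L = 1.05 mg
sodium succinate: C1V1 = C2V2 → 0.565% ÷ 5.17% × 85 mL = 9.29 mL

sodium acetate 467.50 mg; hemin 0.14 mL; monopotassium phosphate 1.10 g; cobalt chloride hexahydrate 1.05 mg; sodium succinate 9.29 mL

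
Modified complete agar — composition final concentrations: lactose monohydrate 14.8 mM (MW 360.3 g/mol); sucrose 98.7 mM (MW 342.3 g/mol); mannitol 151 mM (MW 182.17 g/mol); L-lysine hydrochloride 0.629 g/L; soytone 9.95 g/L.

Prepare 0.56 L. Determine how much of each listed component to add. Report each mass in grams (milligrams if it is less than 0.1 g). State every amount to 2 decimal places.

lactose monohydrate 2.99 g; sucrose 18.92 g; mannitol 15.40 g; L-lysine hydrochloride 0.35 g; soytone 5.57 g

Working volume: 0.56 L.
lactose monohydrate: 14.8 mmol/L × 360.3 g/mol × 0.56 L ÷ 1000 = 2.99 g
sucrose: 98.7 mmol/L × 342.3 g/mol × 0.56 L ÷ 1000 = 18.92 g
mannitol: 151 mmol/L × 182.17 g/mol × 0.56 L ÷ 1000 = 15.40 g
L-lysine hydrochloride: 0.629 g/L × 0.56 L = 0.35 g
soytone: 9.95 g/L × 0.56 L = 5.57 g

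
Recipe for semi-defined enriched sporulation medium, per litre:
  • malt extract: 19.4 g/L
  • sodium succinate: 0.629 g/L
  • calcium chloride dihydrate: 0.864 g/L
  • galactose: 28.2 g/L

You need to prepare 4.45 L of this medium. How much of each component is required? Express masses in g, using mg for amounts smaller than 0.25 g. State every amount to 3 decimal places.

malt extract 86.330 g; sodium succinate 2.799 g; calcium chloride dihydrate 3.845 g; galactose 125.490 g

Working volume: 4.45 L.
malt extract: 19.4 g/L × 4.45 L = 86.330 g
sodium succinate: 0.629 g/L × 4.45 L = 2.799 g
calcium chloride dihydrate: 0.864 g/L × 4.45 L = 3.845 g
galactose: 28.2 g/L × 4.45 L = 125.490 g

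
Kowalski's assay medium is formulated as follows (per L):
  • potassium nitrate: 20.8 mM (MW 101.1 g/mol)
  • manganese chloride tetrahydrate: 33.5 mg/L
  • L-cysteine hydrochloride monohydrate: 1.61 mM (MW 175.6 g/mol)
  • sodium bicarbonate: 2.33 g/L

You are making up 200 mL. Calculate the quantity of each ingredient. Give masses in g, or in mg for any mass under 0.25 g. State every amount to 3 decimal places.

potassium nitrate 0.421 g; manganese chloride tetrahydrate 6.700 mg; L-cysteine hydrochloride monohydrate 56.543 mg; sodium bicarbonate 0.466 g

Target volume = 200 mL = 0.2 L.
potassium nitrate: 20.8 mmol/L × 101.1 g/mol × 0.2 L ÷ 1000 = 0.421 g
manganese chloride tetrahydrate: 33.5 mg/L × 0.2 L = 6.700 mg
L-cysteine hydrochloride monohydrate: 1.61 mmol/L × 175.6 mg/mmol × 0.2 L = 56.543 mg
sodium bicarbonate: 2.33 g/L × 0.2 L = 0.466 g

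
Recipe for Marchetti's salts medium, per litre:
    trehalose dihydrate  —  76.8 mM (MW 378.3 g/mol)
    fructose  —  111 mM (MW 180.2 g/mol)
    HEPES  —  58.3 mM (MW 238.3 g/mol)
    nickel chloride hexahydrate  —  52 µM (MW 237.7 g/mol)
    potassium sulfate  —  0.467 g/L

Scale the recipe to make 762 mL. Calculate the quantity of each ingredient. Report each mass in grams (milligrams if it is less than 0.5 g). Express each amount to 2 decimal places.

trehalose dihydrate 22.14 g; fructose 15.24 g; HEPES 10.59 g; nickel chloride hexahydrate 9.42 mg; potassium sulfate 355.85 mg

Scale factor relative to 1 L: 0.762.
trehalose dihydrate: 76.8 mmol/L × 378.3 g/mol × 0.762 L ÷ 1000 = 22.14 g
fructose: 111 mmol/L × 180.2 g/mol × 0.762 L ÷ 1000 = 15.24 g
HEPES: 58.3 mmol/L × 238.3 g/mol × 0.762 L ÷ 1000 = 10.59 g
nickel chloride hexahydrate: 52 µmol/L × 237.7 g/mol × 0.762 L ÷ 1000 = 9.42 mg
potassium sulfate: 0.467 g/L × 0.762 L = 0.355854 g = 355.85 mg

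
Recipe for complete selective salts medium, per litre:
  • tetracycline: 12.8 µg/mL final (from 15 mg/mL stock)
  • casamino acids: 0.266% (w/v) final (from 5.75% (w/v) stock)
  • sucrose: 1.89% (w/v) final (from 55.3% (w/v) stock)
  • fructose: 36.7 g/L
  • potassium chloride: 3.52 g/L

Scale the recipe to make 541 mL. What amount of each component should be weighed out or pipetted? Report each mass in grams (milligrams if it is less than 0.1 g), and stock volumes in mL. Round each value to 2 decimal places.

tetracycline 0.46 mL; casamino acids 25.03 mL; sucrose 18.49 mL; fructose 19.85 g; potassium chloride 1.90 g

Target volume = 541 mL = 0.541 L.
tetracycline: C1V1 = C2V2 → 12.8 µg/mL × 541 mL ÷ 15000 µg/mL = 0.46 mL
casamino acids: V = C2·V2/C1 = 0.266% ÷ 5.75% × 541 mL = 25.03 mL
sucrose: V = C2·V2/C1 = 1.89% ÷ 55.3% × 541 mL = 18.49 mL
fructose: 36.7 g/L × 0.541 L = 19.85 g
potassium chloride: 3.52 g/L × 0.541 L = 1.90 g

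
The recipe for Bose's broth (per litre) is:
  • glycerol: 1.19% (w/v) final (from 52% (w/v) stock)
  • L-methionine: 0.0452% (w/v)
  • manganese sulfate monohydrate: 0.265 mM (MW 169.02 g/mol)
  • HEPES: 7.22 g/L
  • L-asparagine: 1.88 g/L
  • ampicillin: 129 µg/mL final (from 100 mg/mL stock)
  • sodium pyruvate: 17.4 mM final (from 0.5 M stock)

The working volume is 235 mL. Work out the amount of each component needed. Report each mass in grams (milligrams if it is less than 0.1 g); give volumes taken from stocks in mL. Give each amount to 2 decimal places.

Working volume: 235 mL = 0.235 L.
glycerol: C1V1 = C2V2 → 1.19% ÷ 52% × 235 mL = 5.38 mL
L-methionine: 0.0452 g per 100 mL × 235 mL ÷ 100 = 0.11 g
manganese sulfate monohydrate: 0.265 mmol/L × 169.02 mg/mmol × 0.235 L = 10.53 mg
HEPES: 7.22 g/L × 0.235 L = 1.70 g
L-asparagine: 1.88 g/L × 0.235 L = 0.44 g
ampicillin: C1V1 = C2V2 → 129 µg/mL × 235 mL ÷ 100000 µg/mL = 0.30 mL
sodium pyruvate: C1V1 = C2V2 → 17.4 mM × 235 mL ÷ 500 mM = 8.18 mL

glycerol 5.38 mL; L-methionine 0.11 g; manganese sulfate monohydrate 10.53 mg; HEPES 1.70 g; L-asparagine 0.44 g; ampicillin 0.30 mL; sodium pyruvate 8.18 mL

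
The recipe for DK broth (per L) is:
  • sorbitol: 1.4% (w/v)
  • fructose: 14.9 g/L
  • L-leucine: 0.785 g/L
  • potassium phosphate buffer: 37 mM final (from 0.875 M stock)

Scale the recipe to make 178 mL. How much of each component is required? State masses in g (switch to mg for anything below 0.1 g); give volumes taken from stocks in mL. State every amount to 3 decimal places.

sorbitol 2.492 g; fructose 2.652 g; L-leucine 0.140 g; potassium phosphate buffer 7.527 mL

Target volume = 178 mL = 0.178 L.
sorbitol: 1.4% w/v = 14 g/L → 14 × 0.178 L = 2.492 g
fructose: 14.9 g/L × 0.178 L = 2.652 g
L-leucine: 0.785 g/L × 0.178 L = 0.140 g
potassium phosphate buffer: dilute stock: 37 mM × 178 mL ÷ 875 mM = 7.527 mL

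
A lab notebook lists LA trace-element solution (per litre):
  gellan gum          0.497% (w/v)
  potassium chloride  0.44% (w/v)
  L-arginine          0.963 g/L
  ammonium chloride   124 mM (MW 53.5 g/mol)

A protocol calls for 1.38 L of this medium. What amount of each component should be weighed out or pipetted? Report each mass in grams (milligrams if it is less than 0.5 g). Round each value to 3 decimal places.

Working volume: 1.38 L.
gellan gum: 0.497% w/v = 4.97 g/L → 4.97 × 1.38 L = 6.859 g
potassium chloride: 0.44 g per 100 mL × 1380 mL ÷ 100 = 6.072 g
L-arginine: 0.963 g/L × 1.38 L = 1.329 g
ammonium chloride: 124 mmol/L × 53.5 g/mol × 1.38 L ÷ 1000 = 9.155 g

gellan gum 6.859 g; potassium chloride 6.072 g; L-arginine 1.329 g; ammonium chloride 9.155 g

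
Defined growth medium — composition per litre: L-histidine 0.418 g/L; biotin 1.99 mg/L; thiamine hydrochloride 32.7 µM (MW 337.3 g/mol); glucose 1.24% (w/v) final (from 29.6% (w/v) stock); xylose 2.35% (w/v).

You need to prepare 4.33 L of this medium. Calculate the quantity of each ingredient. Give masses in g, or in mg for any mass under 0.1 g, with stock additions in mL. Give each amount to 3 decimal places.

L-histidine 1.810 g; biotin 8.617 mg; thiamine hydrochloride 47.759 mg; glucose 181.392 mL; xylose 101.755 g

Scale factor relative to 1 L: 4.33.
L-histidine: 0.418 g/L × 4.33 L = 1.810 g
biotin: 1.99 mg/L × 4.33 L = 8.617 mg
thiamine hydrochloride: 32.7 µmol/L × 337.3 g/mol × 4.33 L ÷ 1000 = 47.759 mg
glucose: dilute stock: 1.24% ÷ 29.6% × 4330 mL = 181.392 mL
xylose: 2.35 g per 100 mL × 4330 mL ÷ 100 = 101.755 g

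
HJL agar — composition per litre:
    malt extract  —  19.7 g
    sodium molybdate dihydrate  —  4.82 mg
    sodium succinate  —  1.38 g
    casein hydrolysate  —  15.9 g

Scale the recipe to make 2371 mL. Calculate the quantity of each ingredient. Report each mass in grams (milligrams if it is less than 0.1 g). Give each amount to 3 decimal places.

malt extract 46.709 g; sodium molybdate dihydrate 11.428 mg; sodium succinate 3.272 g; casein hydrolysate 37.699 g

Ratio of target to recipe volume: 2371 / 1000 = 2.371.
malt extract: 19.7 g × (2371 mL / 1000 mL) = 46.709 g
sodium molybdate dihydrate: 4.82 mg × (2371 mL / 1000 mL) = 11.428 mg
sodium succinate: 1.38 g × (2371 mL / 1000 mL) = 3.272 g
casein hydrolysate: 15.9 g × (2371 mL / 1000 mL) = 37.699 g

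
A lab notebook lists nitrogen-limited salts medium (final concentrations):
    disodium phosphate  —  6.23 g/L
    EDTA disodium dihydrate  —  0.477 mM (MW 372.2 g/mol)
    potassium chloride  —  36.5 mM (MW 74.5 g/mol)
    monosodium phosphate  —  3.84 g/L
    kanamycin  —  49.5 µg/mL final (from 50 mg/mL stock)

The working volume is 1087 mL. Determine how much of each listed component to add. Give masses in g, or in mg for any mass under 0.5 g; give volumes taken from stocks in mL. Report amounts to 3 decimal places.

disodium phosphate 6.772 g; EDTA disodium dihydrate 192.985 mg; potassium chloride 2.956 g; monosodium phosphate 4.174 g; kanamycin 1.076 mL

Working volume: 1087 mL = 1.087 L.
disodium phosphate: 6.23 g/L × 1.087 L = 6.772 g
EDTA disodium dihydrate: 0.477 mmol/L × 372.2 mg/mmol × 1.087 L = 192.985 mg
potassium chloride: 36.5 mmol/L × 74.5 g/mol × 1.087 L ÷ 1000 = 2.956 g
monosodium phosphate: 3.84 g/L × 1.087 L = 4.174 g
kanamycin: dilute stock: 49.5 µg/mL × 1087 mL ÷ 50000 µg/mL = 1.076 mL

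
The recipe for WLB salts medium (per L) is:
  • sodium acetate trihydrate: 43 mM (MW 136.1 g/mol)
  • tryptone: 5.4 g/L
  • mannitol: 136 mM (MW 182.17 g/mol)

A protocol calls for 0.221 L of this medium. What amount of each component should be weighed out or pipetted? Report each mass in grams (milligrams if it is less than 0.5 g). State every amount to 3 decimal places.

Scale factor relative to 1 L: 0.221.
sodium acetate trihydrate: 43 mmol/L × 136.1 g/mol × 0.221 L ÷ 1000 = 1.293 g
tryptone: 5.4 g/L × 0.221 L = 1.193 g
mannitol: 136 mmol/L × 182.17 g/mol × 0.221 L ÷ 1000 = 5.475 g

sodium acetate trihydrate 1.293 g; tryptone 1.193 g; mannitol 5.475 g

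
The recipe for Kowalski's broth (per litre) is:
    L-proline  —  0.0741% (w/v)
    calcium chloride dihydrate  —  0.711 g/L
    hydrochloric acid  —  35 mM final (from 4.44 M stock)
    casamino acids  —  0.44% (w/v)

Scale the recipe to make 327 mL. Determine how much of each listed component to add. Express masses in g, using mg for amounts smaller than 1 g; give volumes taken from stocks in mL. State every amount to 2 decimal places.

Target volume = 327 mL = 0.327 L.
L-proline: 0.0741% w/v = 0.741 g/L → 0.741 × 0.327 L = 0.242307 g = 242.31 mg
calcium chloride dihydrate: 0.711 g/L × 0.327 L = 0.232497 g = 232.50 mg
hydrochloric acid: dilute stock: 35 mM × 327 mL ÷ 4440 mM = 2.58 mL
casamino acids: 0.44% w/v = 4.4 g/L → 4.4 × 0.327 L = 1.44 g

L-proline 242.31 mg; calcium chloride dihydrate 232.50 mg; hydrochloric acid 2.58 mL; casamino acids 1.44 g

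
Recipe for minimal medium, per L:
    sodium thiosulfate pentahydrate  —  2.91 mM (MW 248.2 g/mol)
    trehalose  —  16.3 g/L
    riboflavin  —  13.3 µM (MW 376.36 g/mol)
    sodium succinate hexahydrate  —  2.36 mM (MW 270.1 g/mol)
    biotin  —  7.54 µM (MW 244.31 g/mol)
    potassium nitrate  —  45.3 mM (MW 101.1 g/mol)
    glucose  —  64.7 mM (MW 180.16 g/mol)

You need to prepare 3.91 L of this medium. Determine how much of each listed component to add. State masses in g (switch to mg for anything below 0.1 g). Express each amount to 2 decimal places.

sodium thiosulfate pentahydrate 2.82 g; trehalose 63.73 g; riboflavin 19.57 mg; sodium succinate hexahydrate 2.49 g; biotin 7.20 mg; potassium nitrate 17.91 g; glucose 45.58 g

Scale factor relative to 1 L: 3.91.
sodium thiosulfate pentahydrate: 2.91 mmol/L × 248.2 g/mol × 3.91 L ÷ 1000 = 2.82 g
trehalose: 16.3 g/L × 3.91 L = 63.73 g
riboflavin: 13.3 µmol/L × 376.36 g/mol × 3.91 L ÷ 1000 = 19.57 mg
sodium succinate hexahydrate: 2.36 mmol/L × 270.1 g/mol × 3.91 L ÷ 1000 = 2.49 g
biotin: 7.54 µmol/L × 244.31 g/mol × 3.91 L ÷ 1000 = 7.20 mg
potassium nitrate: 45.3 mmol/L × 101.1 g/mol × 3.91 L ÷ 1000 = 17.91 g
glucose: 64.7 mmol/L × 180.16 g/mol × 3.91 L ÷ 1000 = 45.58 g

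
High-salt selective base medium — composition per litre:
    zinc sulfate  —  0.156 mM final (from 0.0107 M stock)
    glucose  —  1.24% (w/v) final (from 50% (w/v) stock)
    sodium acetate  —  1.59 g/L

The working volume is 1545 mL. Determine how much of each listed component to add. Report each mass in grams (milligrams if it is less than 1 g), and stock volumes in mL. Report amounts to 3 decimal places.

Scale factor relative to 1 L: 1.545.
zinc sulfate: dilute stock: 0.156 mM × 1545 mL ÷ 10.7 mM = 22.525 mL
glucose: V = C2·V2/C1 = 1.24% ÷ 50% × 1545 mL = 38.316 mL
sodium acetate: 1.59 g/L × 1.545 L = 2.457 g

zinc sulfate 22.525 mL; glucose 38.316 mL; sodium acetate 2.457 g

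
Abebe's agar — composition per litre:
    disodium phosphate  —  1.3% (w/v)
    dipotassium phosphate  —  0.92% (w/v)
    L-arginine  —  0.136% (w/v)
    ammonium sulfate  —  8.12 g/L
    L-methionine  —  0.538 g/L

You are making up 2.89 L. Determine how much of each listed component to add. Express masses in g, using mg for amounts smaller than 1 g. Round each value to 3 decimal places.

Working volume: 2.89 L.
disodium phosphate: 1.3 g per 100 mL × 2890 mL ÷ 100 = 37.570 g
dipotassium phosphate: 0.92 g per 100 mL × 2890 mL ÷ 100 = 26.588 g
L-arginine: 0.136% w/v = 1.36 g/L → 1.36 × 2.89 L = 3.930 g
ammonium sulfate: 8.12 g/L × 2.89 L = 23.467 g
L-methionine: 0.538 g/L × 2.89 L = 1.555 g

disodium phosphate 37.570 g; dipotassium phosphate 26.588 g; L-arginine 3.930 g; ammonium sulfate 23.467 g; L-methionine 1.555 g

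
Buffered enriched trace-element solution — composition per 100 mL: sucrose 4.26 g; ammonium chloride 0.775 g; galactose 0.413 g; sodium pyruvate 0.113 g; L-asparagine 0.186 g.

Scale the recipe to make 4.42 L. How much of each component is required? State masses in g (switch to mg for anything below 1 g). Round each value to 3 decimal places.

Scale factor = 4420 mL / 100 mL = 44.2.
sucrose: 4.26 g × (4420 mL / 100 mL) = 188.292 g
ammonium chloride: 0.775 g × (4420 mL / 100 mL) = 34.255 g
galactose: 0.413 g × (4420 mL / 100 mL) = 18.255 g
sodium pyruvate: 0.113 g × (4420 mL / 100 mL) = 4.995 g
L-asparagine: 0.186 g × (4420 mL / 100 mL) = 8.221 g

sucrose 188.292 g; ammonium chloride 34.255 g; galactose 18.255 g; sodium pyruvate 4.995 g; L-asparagine 8.221 g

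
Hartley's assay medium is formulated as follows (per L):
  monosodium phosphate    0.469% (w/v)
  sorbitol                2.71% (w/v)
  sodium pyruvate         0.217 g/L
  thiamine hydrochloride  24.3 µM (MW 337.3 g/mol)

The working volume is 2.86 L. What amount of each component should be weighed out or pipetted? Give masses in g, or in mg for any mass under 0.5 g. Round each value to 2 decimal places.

Working volume: 2.86 L.
monosodium phosphate: 0.469 g per 100 mL × 2860 mL ÷ 100 = 13.41 g
sorbitol: 2.71% w/v = 27.1 g/L → 27.1 × 2.86 L = 77.51 g
sodium pyruvate: 0.217 g/L × 2.86 L = 0.62 g
thiamine hydrochloride: 24.3 µmol/L × 337.3 g/mol × 2.86 L ÷ 1000 = 23.44 mg

monosodium phosphate 13.41 g; sorbitol 77.51 g; sodium pyruvate 0.62 g; thiamine hydrochloride 23.44 mg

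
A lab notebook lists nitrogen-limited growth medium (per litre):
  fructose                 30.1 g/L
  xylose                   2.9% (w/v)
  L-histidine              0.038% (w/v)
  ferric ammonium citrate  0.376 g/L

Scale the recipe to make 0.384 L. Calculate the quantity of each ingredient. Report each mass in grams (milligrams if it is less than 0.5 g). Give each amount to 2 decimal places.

Scale factor relative to 1 L: 0.384.
fructose: 30.1 g/L × 0.384 L = 11.56 g
xylose: 2.9 g per 100 mL × 384 mL ÷ 100 = 11.14 g
L-histidine: 0.038 g per 100 mL × 384 mL ÷ 100 = 0.14592 g = 145.92 mg
ferric ammonium citrate: 0.376 g/L × 0.384 L = 0.144384 g = 144.38 mg

fructose 11.56 g; xylose 11.14 g; L-histidine 145.92 mg; ferric ammonium citrate 144.38 mg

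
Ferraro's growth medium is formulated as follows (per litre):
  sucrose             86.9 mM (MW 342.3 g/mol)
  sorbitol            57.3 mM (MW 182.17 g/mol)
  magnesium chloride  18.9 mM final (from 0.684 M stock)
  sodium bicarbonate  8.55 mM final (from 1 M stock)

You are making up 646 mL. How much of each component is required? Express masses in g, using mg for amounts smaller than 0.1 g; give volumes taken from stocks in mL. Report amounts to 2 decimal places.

sucrose 19.22 g; sorbitol 6.74 g; magnesium chloride 17.85 mL; sodium bicarbonate 5.52 mL

Scale factor relative to 1 L: 0.646.
sucrose: 86.9 mmol/L × 342.3 g/mol × 0.646 L ÷ 1000 = 19.22 g
sorbitol: 57.3 mmol/L × 182.17 g/mol × 0.646 L ÷ 1000 = 6.74 g
magnesium chloride: V = C2·V2/C1 = 18.9 mM × 646 mL ÷ 684 mM = 17.85 mL
sodium bicarbonate: C1V1 = C2V2 → 8.55 mM × 646 mL ÷ 1000 mM = 5.52 mL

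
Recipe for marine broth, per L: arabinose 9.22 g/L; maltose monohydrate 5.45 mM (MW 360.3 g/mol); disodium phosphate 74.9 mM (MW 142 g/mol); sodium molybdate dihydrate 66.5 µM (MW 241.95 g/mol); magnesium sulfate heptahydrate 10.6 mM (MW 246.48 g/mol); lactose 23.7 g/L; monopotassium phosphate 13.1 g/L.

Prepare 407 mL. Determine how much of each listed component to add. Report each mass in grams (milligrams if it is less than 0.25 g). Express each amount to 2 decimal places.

Working volume: 407 mL = 0.407 L.
arabinose: 9.22 g/L × 0.407 L = 3.75 g
maltose monohydrate: 5.45 mmol/L × 360.3 g/mol × 0.407 L ÷ 1000 = 0.80 g
disodium phosphate: 74.9 mmol/L × 142 g/mol × 0.407 L ÷ 1000 = 4.33 g
sodium molybdate dihydrate: 66.5 µmol/L × 241.95 g/mol × 0.407 L ÷ 1000 = 6.55 mg
magnesium sulfate heptahydrate: 10.6 mmol/L × 246.48 g/mol × 0.407 L ÷ 1000 = 1.06 g
lactose: 23.7 g/L × 0.407 L = 9.65 g
monopotassium phosphate: 13.1 g/L × 0.407 L = 5.33 g

arabinose 3.75 g; maltose monohydrate 0.80 g; disodium phosphate 4.33 g; sodium molybdate dihydrate 6.55 mg; magnesium sulfate heptahydrate 1.06 g; lactose 9.65 g; monopotassium phosphate 5.33 g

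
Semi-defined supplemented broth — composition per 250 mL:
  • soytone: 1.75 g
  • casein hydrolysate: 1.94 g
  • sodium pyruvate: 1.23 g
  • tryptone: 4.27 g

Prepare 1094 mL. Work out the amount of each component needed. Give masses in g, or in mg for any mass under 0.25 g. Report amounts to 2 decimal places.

soytone 7.66 g; casein hydrolysate 8.49 g; sodium pyruvate 5.38 g; tryptone 18.69 g

Scale factor = 1094 mL / 250 mL = 4.376.
soytone: 1.75 g × (1094 mL / 250 mL) = 7.66 g
casein hydrolysate: 1.94 g × (1094 mL / 250 mL) = 8.49 g
sodium pyruvate: 1.23 g × (1094 mL / 250 mL) = 5.38 g
tryptone: 4.27 g × (1094 mL / 250 mL) = 18.69 g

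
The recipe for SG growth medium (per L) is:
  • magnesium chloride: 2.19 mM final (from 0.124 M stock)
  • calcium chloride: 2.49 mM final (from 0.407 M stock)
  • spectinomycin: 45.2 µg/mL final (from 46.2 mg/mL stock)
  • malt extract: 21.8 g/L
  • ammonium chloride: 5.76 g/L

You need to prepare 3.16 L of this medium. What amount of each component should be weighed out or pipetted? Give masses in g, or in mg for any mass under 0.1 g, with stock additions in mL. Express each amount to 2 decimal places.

Working volume: 3.16 L.
magnesium chloride: V = C2·V2/C1 = 2.19 mM × 3160 mL ÷ 124 mM = 55.81 mL
calcium chloride: C1V1 = C2V2 → 2.49 mM × 3160 mL ÷ 407 mM = 19.33 mL
spectinomycin: dilute stock: 45.2 µg/mL × 3160 mL ÷ 46200 µg/mL = 3.09 mL
malt extract: 21.8 g/L × 3.16 L = 68.89 g
ammonium chloride: 5.76 g/L × 3.16 L = 18.20 g

magnesium chloride 55.81 mL; calcium chloride 19.33 mL; spectinomycin 3.09 mL; malt extract 68.89 g; ammonium chloride 18.20 g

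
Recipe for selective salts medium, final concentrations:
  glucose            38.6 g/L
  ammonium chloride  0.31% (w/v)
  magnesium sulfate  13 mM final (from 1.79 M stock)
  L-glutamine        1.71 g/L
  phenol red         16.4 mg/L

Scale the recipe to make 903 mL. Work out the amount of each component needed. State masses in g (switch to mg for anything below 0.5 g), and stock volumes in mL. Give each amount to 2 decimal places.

glucose 34.86 g; ammonium chloride 2.80 g; magnesium sulfate 6.56 mL; L-glutamine 1.54 g; phenol red 14.81 mg

Scale factor relative to 1 L: 0.903.
glucose: 38.6 g/L × 0.903 L = 34.86 g
ammonium chloride: 0.31% w/v = 3.1 g/L → 3.1 × 0.903 L = 2.80 g
magnesium sulfate: dilute stock: 13 mM × 903 mL ÷ 1790 mM = 6.56 mL
L-glutamine: 1.71 g/L × 0.903 L = 1.54 g
phenol red: 16.4 mg/L × 0.903 L = 14.81 mg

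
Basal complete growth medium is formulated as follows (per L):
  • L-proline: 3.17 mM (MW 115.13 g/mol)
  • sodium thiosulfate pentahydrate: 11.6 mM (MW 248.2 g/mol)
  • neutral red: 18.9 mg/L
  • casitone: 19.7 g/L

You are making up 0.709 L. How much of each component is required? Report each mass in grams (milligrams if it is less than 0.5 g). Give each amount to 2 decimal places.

Scale factor relative to 1 L: 0.709.
L-proline: 3.17 mmol/L × 115.13 mg/mmol × 0.709 L = 258.76 mg
sodium thiosulfate pentahydrate: 11.6 mmol/L × 248.2 g/mol × 0.709 L ÷ 1000 = 2.04 g
neutral red: 18.9 mg/L × 0.709 L = 13.40 mg
casitone: 19.7 g/L × 0.709 L = 13.97 g

L-proline 258.76 mg; sodium thiosulfate pentahydrate 2.04 g; neutral red 13.40 mg; casitone 13.97 g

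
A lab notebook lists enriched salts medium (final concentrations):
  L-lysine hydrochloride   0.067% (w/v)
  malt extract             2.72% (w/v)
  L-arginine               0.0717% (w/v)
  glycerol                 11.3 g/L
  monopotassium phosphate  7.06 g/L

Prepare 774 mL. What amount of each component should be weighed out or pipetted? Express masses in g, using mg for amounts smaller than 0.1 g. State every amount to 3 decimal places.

L-lysine hydrochloride 0.519 g; malt extract 21.053 g; L-arginine 0.555 g; glycerol 8.746 g; monopotassium phosphate 5.464 g

Working volume: 774 mL = 0.774 L.
L-lysine hydrochloride: 0.067 g per 100 mL × 774 mL ÷ 100 = 0.519 g
malt extract: 2.72% w/v = 27.2 g/L → 27.2 × 0.774 L = 21.053 g
L-arginine: 0.0717% w/v = 0.717 g/L → 0.717 × 0.774 L = 0.555 g
glycerol: 11.3 g/L × 0.774 L = 8.746 g
monopotassium phosphate: 7.06 g/L × 0.774 L = 5.464 g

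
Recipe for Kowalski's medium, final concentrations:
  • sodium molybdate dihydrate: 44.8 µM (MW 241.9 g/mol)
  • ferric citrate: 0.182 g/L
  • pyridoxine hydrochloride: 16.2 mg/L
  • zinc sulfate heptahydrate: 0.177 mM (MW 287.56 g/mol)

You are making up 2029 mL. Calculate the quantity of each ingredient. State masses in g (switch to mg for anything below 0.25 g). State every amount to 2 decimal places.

Scale factor relative to 1 L: 2.029.
sodium molybdate dihydrate: 44.8 µmol/L × 241.9 g/mol × 2.029 L ÷ 1000 = 21.99 mg
ferric citrate: 0.182 g/L × 2.029 L = 0.37 g
pyridoxine hydrochloride: 16.2 mg/L × 2.029 L = 32.87 mg
zinc sulfate heptahydrate: 0.177 mmol/L × 287.56 mg/mmol × 2.029 L = 103.27 mg

sodium molybdate dihydrate 21.99 mg; ferric citrate 0.37 g; pyridoxine hydrochloride 32.87 mg; zinc sulfate heptahydrate 103.27 mg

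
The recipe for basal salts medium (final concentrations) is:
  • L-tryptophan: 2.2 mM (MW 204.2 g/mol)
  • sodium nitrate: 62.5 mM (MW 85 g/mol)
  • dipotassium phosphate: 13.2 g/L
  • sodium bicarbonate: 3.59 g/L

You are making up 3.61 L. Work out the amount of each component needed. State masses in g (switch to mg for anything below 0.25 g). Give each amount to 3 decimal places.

Working volume: 3.61 L.
L-tryptophan: 2.2 mmol/L × 204.2 g/mol × 3.61 L ÷ 1000 = 1.622 g
sodium nitrate: 62.5 mmol/L × 85 g/mol × 3.61 L ÷ 1000 = 19.178 g
dipotassium phosphate: 13.2 g/L × 3.61 L = 47.652 g
sodium bicarbonate: 3.59 g/L × 3.61 L = 12.960 g

L-tryptophan 1.622 g; sodium nitrate 19.178 g; dipotassium phosphate 47.652 g; sodium bicarbonate 12.960 g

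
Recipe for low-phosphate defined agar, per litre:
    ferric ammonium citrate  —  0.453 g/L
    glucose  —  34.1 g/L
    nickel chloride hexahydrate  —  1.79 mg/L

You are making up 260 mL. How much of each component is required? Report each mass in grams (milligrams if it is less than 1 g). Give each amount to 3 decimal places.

ferric ammonium citrate 117.780 mg; glucose 8.866 g; nickel chloride hexahydrate 0.465 mg

Scale factor relative to 1 L: 0.26.
ferric ammonium citrate: 0.453 g/L × 0.26 L = 0.11778 g = 117.780 mg
glucose: 34.1 g/L × 0.26 L = 8.866 g
nickel chloride hexahydrate: 1.79 mg/L × 0.26 L = 0.465 mg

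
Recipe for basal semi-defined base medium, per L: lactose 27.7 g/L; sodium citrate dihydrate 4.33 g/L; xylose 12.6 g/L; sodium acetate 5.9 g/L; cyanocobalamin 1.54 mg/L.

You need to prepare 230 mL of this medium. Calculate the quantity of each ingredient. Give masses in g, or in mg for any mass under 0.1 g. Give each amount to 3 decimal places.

lactose 6.371 g; sodium citrate dihydrate 0.996 g; xylose 2.898 g; sodium acetate 1.357 g; cyanocobalamin 0.354 mg

Scale factor relative to 1 L: 0.23.
lactose: 27.7 g/L × 0.23 L = 6.371 g
sodium citrate dihydrate: 4.33 g/L × 0.23 L = 0.996 g
xylose: 12.6 g/L × 0.23 L = 2.898 g
sodium acetate: 5.9 g/L × 0.23 L = 1.357 g
cyanocobalamin: 1.54 mg/L × 0.23 L = 0.354 mg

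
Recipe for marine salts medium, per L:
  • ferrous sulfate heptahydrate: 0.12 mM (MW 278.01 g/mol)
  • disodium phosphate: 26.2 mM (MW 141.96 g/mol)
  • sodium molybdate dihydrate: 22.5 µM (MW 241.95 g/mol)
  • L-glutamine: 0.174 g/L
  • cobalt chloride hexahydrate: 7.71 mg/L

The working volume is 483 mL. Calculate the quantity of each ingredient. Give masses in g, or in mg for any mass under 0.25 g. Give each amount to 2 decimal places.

Scale factor relative to 1 L: 0.483.
ferrous sulfate heptahydrate: 0.12 mmol/L × 278.01 mg/mmol × 0.483 L = 16.11 mg
disodium phosphate: 26.2 mmol/L × 141.96 g/mol × 0.483 L ÷ 1000 = 1.80 g
sodium molybdate dihydrate: 22.5 µmol/L × 241.95 g/mol × 0.483 L ÷ 1000 = 2.63 mg
L-glutamine: 0.174 g/L × 0.483 L = 0.084042 g = 84.04 mg
cobalt chloride hexahydrate: 7.71 mg/L × 0.483 L = 3.72 mg

ferrous sulfate heptahydrate 16.11 mg; disodium phosphate 1.80 g; sodium molybdate dihydrate 2.63 mg; L-glutamine 84.04 mg; cobalt chloride hexahydrate 3.72 mg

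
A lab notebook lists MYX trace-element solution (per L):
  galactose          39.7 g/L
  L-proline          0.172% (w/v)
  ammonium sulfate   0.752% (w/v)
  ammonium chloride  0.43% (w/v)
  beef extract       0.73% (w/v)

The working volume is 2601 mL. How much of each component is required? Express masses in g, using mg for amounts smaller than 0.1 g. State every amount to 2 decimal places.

Working volume: 2601 mL = 2.601 L.
galactose: 39.7 g/L × 2.601 L = 103.26 g
L-proline: 0.172 g per 100 mL × 2601 mL ÷ 100 = 4.47 g
ammonium sulfate: 0.752 g per 100 mL × 2601 mL ÷ 100 = 19.56 g
ammonium chloride: 0.43% w/v = 4.3 g/L → 4.3 × 2.601 L = 11.18 g
beef extract: 0.73% w/v = 7.3 g/L → 7.3 × 2.601 L = 18.99 g

galactose 103.26 g; L-proline 4.47 g; ammonium sulfate 19.56 g; ammonium chloride 11.18 g; beef extract 18.99 g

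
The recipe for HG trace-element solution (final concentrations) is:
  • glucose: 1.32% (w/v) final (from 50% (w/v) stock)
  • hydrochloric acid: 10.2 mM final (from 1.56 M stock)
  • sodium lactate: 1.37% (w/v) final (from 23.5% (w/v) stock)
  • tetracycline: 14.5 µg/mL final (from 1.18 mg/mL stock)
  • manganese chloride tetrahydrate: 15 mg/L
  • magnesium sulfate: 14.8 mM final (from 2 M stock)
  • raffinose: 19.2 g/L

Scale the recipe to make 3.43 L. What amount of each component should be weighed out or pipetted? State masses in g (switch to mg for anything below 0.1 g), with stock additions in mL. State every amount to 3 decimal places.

Working volume: 3.43 L.
glucose: dilute stock: 1.32% ÷ 50% × 3430 mL = 90.552 mL
hydrochloric acid: C1V1 = C2V2 → 10.2 mM × 3430 mL ÷ 1560 mM = 22.427 mL
sodium lactate: dilute stock: 1.37% ÷ 23.5% × 3430 mL = 199.962 mL
tetracycline: dilute stock: 14.5 µg/mL × 3430 mL ÷ 1180 µg/mL = 42.148 mL
manganese chloride tetrahydrate: 15 mg/L × 3.43 L = 51.450 mg
magnesium sulfate: V = C2·V2/C1 = 14.8 mM × 3430 mL ÷ 2000 mM = 25.382 mL
raffinose: 19.2 g/L × 3.43 L = 65.856 g

glucose 90.552 mL; hydrochloric acid 22.427 mL; sodium lactate 199.962 mL; tetracycline 42.148 mL; manganese chloride tetrahydrate 51.450 mg; magnesium sulfate 25.382 mL; raffinose 65.856 g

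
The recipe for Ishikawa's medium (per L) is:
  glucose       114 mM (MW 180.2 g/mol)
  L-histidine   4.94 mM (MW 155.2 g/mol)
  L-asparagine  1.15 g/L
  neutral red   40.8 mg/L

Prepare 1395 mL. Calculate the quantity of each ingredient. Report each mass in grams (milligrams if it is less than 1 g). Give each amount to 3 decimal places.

Working volume: 1395 mL = 1.395 L.
glucose: 114 mmol/L × 180.2 g/mol × 1.395 L ÷ 1000 = 28.657 g
L-histidine: 4.94 mmol/L × 155.2 g/mol × 1.395 L ÷ 1000 = 1.070 g
L-asparagine: 1.15 g/L × 1.395 L = 1.604 g
neutral red: 40.8 mg/L × 1.395 L = 56.916 mg

glucose 28.657 g; L-histidine 1.070 g; L-asparagine 1.604 g; neutral red 56.916 mg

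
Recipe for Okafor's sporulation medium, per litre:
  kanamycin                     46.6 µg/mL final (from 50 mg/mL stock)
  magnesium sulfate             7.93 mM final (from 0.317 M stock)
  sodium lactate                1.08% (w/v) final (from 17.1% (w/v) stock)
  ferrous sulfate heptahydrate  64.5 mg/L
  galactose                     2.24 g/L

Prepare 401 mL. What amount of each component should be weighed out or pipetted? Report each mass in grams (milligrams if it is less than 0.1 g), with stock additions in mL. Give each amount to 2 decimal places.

kanamycin 0.37 mL; magnesium sulfate 10.03 mL; sodium lactate 25.33 mL; ferrous sulfate heptahydrate 25.86 mg; galactose 0.90 g

Working volume: 401 mL = 0.401 L.
kanamycin: V = C2·V2/C1 = 46.6 µg/mL × 401 mL ÷ 50000 µg/mL = 0.37 mL
magnesium sulfate: dilute stock: 7.93 mM × 401 mL ÷ 317 mM = 10.03 mL
sodium lactate: C1V1 = C2V2 → 1.08% ÷ 17.1% × 401 mL = 25.33 mL
ferrous sulfate heptahydrate: 64.5 mg/L × 0.401 L = 25.86 mg
galactose: 2.24 g/L × 0.401 L = 0.90 g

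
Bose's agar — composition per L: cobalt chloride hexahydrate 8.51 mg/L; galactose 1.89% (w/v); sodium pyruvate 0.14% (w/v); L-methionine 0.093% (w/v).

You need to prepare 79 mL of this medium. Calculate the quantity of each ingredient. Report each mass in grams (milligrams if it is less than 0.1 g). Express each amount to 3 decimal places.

Target volume = 79 mL = 0.079 L.
cobalt chloride hexahydrate: 8.51 mg/L × 0.079 L = 0.672 mg
galactose: 1.89 g per 100 mL × 79 mL ÷ 100 = 1.493 g
sodium pyruvate: 0.14% w/v = 1.4 g/L → 1.4 × 0.079 L = 0.111 g
L-methionine: 0.093% w/v = 0.93 g/L → 0.93 × 0.079 L = 0.07347 g = 73.470 mg

cobalt chloride hexahydrate 0.672 mg; galactose 1.493 g; sodium pyruvate 0.111 g; L-methionine 73.470 mg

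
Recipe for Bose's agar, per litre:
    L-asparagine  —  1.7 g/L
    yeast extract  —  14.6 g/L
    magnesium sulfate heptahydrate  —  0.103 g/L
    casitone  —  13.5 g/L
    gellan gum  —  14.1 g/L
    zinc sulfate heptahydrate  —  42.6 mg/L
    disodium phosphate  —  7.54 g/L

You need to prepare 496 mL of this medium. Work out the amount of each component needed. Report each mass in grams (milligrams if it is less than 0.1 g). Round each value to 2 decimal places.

L-asparagine 0.84 g; yeast extract 7.24 g; magnesium sulfate heptahydrate 51.09 mg; casitone 6.70 g; gellan gum 6.99 g; zinc sulfate heptahydrate 21.13 mg; disodium phosphate 3.74 g

Scale factor relative to 1 L: 0.496.
L-asparagine: 1.7 g/L × 0.496 L = 0.84 g
yeast extract: 14.6 g/L × 0.496 L = 7.24 g
magnesium sulfate heptahydrate: 0.103 g/L × 0.496 L = 0.051088 g = 51.09 mg
casitone: 13.5 g/L × 0.496 L = 6.70 g
gellan gum: 14.1 g/L × 0.496 L = 6.99 g
zinc sulfate heptahydrate: 42.6 mg/L × 0.496 L = 21.13 mg
disodium phosphate: 7.54 g/L × 0.496 L = 3.74 g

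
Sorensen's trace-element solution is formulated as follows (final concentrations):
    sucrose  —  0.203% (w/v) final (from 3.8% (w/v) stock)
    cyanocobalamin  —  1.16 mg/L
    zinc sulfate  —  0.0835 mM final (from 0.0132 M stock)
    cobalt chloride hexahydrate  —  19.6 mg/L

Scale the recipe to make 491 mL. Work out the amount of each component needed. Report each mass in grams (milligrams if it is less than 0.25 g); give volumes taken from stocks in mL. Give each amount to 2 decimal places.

sucrose 26.23 mL; cyanocobalamin 0.57 mg; zinc sulfate 3.11 mL; cobalt chloride hexahydrate 9.62 mg

Scale factor relative to 1 L: 0.491.
sucrose: V = C2·V2/C1 = 0.203% ÷ 3.8% × 491 mL = 26.23 mL
cyanocobalamin: 1.16 mg/L × 0.491 L = 0.57 mg
zinc sulfate: dilute stock: 0.0835 mM × 491 mL ÷ 13.2 mM = 3.11 mL
cobalt chloride hexahydrate: 19.6 mg/L × 0.491 L = 9.62 mg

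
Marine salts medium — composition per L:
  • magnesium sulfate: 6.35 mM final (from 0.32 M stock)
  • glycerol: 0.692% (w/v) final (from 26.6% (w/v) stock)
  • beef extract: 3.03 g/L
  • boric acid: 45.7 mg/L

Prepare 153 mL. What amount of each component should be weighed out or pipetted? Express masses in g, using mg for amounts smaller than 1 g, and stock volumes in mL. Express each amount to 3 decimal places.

Scale factor relative to 1 L: 0.153.
magnesium sulfate: C1V1 = C2V2 → 6.35 mM × 153 mL ÷ 320 mM = 3.036 mL
glycerol: C1V1 = C2V2 → 0.692% ÷ 26.6% × 153 mL = 3.980 mL
beef extract: 3.03 g/L × 0.153 L = 0.46359 g = 463.590 mg
boric acid: 45.7 mg/L × 0.153 L = 6.992 mg

magnesium sulfate 3.036 mL; glycerol 3.980 mL; beef extract 463.590 mg; boric acid 6.992 mg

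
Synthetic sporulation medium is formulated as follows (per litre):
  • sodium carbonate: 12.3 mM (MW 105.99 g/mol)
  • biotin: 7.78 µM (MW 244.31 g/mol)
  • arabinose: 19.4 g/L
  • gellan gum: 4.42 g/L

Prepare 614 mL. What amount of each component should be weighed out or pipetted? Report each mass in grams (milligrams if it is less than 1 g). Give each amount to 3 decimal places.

sodium carbonate 800.458 mg; biotin 1.167 mg; arabinose 11.912 g; gellan gum 2.714 g

Target volume = 614 mL = 0.614 L.
sodium carbonate: 12.3 mmol/L × 105.99 mg/mmol × 0.614 L = 800.458 mg
biotin: 7.78 µmol/L × 244.31 g/mol × 0.614 L ÷ 1000 = 1.167 mg
arabinose: 19.4 g/L × 0.614 L = 11.912 g
gellan gum: 4.42 g/L × 0.614 L = 2.714 g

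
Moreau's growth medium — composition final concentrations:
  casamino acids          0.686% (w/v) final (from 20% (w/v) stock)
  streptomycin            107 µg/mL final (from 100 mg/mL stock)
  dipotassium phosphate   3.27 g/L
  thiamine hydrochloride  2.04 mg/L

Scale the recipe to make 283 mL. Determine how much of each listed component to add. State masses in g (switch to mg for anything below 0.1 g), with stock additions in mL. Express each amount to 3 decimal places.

casamino acids 9.707 mL; streptomycin 0.303 mL; dipotassium phosphate 0.925 g; thiamine hydrochloride 0.577 mg

Scale factor relative to 1 L: 0.283.
casamino acids: V = C2·V2/C1 = 0.686% ÷ 20% × 283 mL = 9.707 mL
streptomycin: V = C2·V2/C1 = 107 µg/mL × 283 mL ÷ 100000 µg/mL = 0.303 mL
dipotassium phosphate: 3.27 g/L × 0.283 L = 0.925 g
thiamine hydrochloride: 2.04 mg/L × 0.283 L = 0.577 mg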